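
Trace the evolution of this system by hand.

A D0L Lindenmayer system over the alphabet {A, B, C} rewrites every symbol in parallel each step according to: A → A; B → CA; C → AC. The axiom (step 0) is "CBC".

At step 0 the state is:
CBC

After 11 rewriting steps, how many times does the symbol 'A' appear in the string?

[0] CBC
[1] ACCAAC
[2] AACACAAAC
[3] AAACAACAAAAC
[4] AAAACAAACAAAAAC
[5] AAAAACAAAACAAAAAAC
[6] AAAAAACAAAAACAAAAAAAC
[7] AAAAAAACAAAAAACAAAAAAAAC
[8] AAAAAAAACAAAAAAACAAAAAAAAAC
[9] AAAAAAAAACAAAAAAAACAAAAAAAAAAC
[10] AAAAAAAAAACAAAAAAAAACAAAAAAAAAAAC
[11] AAAAAAAAAAACAAAAAAAAAACAAAAAAAAAAAAC

33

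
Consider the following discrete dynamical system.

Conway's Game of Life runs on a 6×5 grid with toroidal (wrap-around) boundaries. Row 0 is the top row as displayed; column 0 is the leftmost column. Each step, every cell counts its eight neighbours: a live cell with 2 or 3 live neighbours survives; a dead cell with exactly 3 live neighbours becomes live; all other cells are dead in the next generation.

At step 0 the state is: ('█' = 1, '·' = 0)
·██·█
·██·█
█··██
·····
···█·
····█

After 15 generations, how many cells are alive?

13

0) ·██·█
·██·█
█··██
·····
···█·
····█
1) ·██·█
·····
█████
···█·
·····
█·█·█
2) ·██·█
·····
█████
██·█·
···██
█·█·█
3) ·██·█
·····
···█·
·····
·····
··█··
4) ·███·
··██·
·····
·····
·····
·███·
5) ····█
·█·█·
·····
·····
··█··
·█·█·
6) █··██
·····
·····
·····
··█··
··██·
7) ··███
····█
·····
·····
··██·
·██··
8) ███·█
····█
·····
·····
·███·
·█··█
9) ·██·█
·█·██
·····
··█··
████·
····█
10) ·██·█
·█·██
··██·
··██·
█████
····█
11) ·██·█
·█··█
·█···
█····
██···
·····
12) ·███·
·█·█·
·█···
█····
██···
··█··
13) ·█·█·
██·█·
███··
█····
██···
█··█·
14) ·█·█·
···█·
··█··
··█·█
██···
█····
15) ··█·█
···█·
··█··
█·██·
██··█
█·█·█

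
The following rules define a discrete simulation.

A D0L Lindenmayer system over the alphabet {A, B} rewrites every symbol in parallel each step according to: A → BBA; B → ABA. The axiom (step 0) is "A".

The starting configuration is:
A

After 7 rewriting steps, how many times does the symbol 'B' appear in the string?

1094

0) A
1) BBA
2) ABAABABBA
3) BBAABABBABBAABABBAABAABABBA
4) ABAABABBABBAABABBAABAABABBAABAABABBABBAABABBAABAABABBABBAABABBABBAABABBAABAABABBA
5) BBAABABBABBAABABBAABAABABBAABAABABBABBAABABBAABAABABBABBAA…ABBAABAABABBABBAABABBAABAABABBABBAABABBABBAABABBAABAABABBA  (len 243)
6) ABAABABBABBAABABBAABAABABBAABAABABBABBAABABBAABAABABBABBAA…ABBAABAABABBABBAABABBAABAABABBABBAABABBABBAABABBAABAABABBA  (len 729)
7) BBAABABBABBAABABBAABAABABBAABAABABBABBAABABBAABAABABBABBAA…ABBAABAABABBABBAABABBAABAABABBABBAABABBABBAABABBAABAABABBA  (len 2187)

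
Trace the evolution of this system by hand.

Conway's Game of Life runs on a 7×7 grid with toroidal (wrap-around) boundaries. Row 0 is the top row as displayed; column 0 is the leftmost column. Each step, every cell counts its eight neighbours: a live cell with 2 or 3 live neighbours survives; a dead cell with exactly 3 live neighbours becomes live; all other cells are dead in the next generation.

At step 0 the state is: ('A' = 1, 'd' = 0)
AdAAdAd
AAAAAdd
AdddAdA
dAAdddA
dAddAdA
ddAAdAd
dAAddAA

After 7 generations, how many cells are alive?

gen 0: AdAAdAd
AAAAAdd
AdddAdA
dAAdddA
dAddAdA
ddAAdAd
dAAddAA
gen 1: dddddAd
ddddddd
ddddAdA
dAAAddA
dAddAdA
dddAddd
AddddAd
gen 2: ddddddA
dddddAd
AdAAdAd
dAAAAdA
dAddAAd
AdddAAA
ddddAdA
gen 3: ddddddA
ddddAAd
AddddAd
ddddddA
dAddddd
AddAddd
ddddAdd
gen 4: ddddAdd
ddddAAd
ddddAAd
AdddddA
Adddddd
ddddddd
ddddddd
gen 5: ddddAAd
dddAddd
ddddAdd
AddddAA
AdddddA
ddddddd
ddddddd
gen 6: ddddAdd
dddAdAd
ddddAAA
AddddAd
AddddAd
ddddddd
ddddddd
gen 7: ddddAdd
dddAddA
ddddddd
Adddddd
ddddddd
ddddddd
ddddddd

4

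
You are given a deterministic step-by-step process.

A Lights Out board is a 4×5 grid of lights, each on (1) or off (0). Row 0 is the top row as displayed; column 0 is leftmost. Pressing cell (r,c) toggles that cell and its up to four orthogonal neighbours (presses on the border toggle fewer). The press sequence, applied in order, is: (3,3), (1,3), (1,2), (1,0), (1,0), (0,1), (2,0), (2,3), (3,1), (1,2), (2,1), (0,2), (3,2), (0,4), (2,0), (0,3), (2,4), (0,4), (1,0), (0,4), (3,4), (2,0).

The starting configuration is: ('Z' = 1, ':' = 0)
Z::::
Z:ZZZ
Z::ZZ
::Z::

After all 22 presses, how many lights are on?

10

k=0  Z::::
Z:ZZZ
Z::ZZ
::Z::
k=1  Z::::
Z:ZZZ
Z:::Z
:::ZZ
k=2  Z::Z:
Z::::
Z::ZZ
:::ZZ
k=3  Z:ZZ:
ZZZZ:
Z:ZZZ
:::ZZ
k=4  ::ZZ:
::ZZ:
::ZZZ
:::ZZ
k=5  Z:ZZ:
ZZZZ:
Z:ZZZ
:::ZZ
k=6  :Z:Z:
Z:ZZ:
Z:ZZZ
:::ZZ
k=7  :Z:Z:
::ZZ:
:ZZZZ
Z::ZZ
k=8  :Z:Z:
::Z::
:Z:::
Z:::Z
k=9  :Z:Z:
::Z::
:::::
:ZZ:Z
k=10  :ZZZ:
:Z:Z:
::Z::
:ZZ:Z
k=11  :ZZZ:
:::Z:
ZZ:::
::Z:Z
k=12  :::::
::ZZ:
ZZ:::
::Z:Z
k=13  :::::
::ZZ:
ZZZ::
:Z:ZZ
k=14  :::ZZ
::ZZZ
ZZZ::
:Z:ZZ
k=15  :::ZZ
Z:ZZZ
::Z::
ZZ:ZZ
k=16  ::Z::
Z:Z:Z
::Z::
ZZ:ZZ
k=17  ::Z::
Z:Z::
::ZZZ
ZZ:Z:
k=18  ::ZZZ
Z:Z:Z
::ZZZ
ZZ:Z:
k=19  Z:ZZZ
:ZZ:Z
Z:ZZZ
ZZ:Z:
k=20  Z:Z::
:ZZ::
Z:ZZZ
ZZ:Z:
k=21  Z:Z::
:ZZ::
Z:ZZ:
ZZ::Z
k=22  Z:Z::
ZZZ::
:ZZZ:
:Z::Z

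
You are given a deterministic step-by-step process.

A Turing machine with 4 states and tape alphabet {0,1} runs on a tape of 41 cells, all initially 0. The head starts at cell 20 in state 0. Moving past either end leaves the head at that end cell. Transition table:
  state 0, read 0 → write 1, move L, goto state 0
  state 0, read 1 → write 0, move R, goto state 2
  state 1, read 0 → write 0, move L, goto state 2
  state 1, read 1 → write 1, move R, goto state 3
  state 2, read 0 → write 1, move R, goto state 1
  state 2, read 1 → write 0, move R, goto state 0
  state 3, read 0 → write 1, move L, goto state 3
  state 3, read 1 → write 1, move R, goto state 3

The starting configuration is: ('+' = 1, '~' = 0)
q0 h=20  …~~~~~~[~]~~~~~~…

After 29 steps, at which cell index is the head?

8

[0] q0 h=20  …~~~~~~[~]~~~~~~…
[1] q0 h=19  …~~~~~~[~]+~~~~~…
[2] q0 h=18  …~~~~~~[~]++~~~~…
[3] q0 h=17  …~~~~~~[~]+++~~~…
[4] q0 h=16  …~~~~~~[~]++++~~…
[5] q0 h=15  …~~~~~~[~]+++++~…
[6] q0 h=14  …~~~~~~[~]++++++…
[7] q0 h=13  …~~~~~~[~]++++++…
[8] q0 h=12  …~~~~~~[~]++++++…
[9] q0 h=11  …~~~~~~[~]++++++…
[10] q0 h=10  …~~~~~~[~]++++++…
[11] q0 h= 9  …~~~~~~[~]++++++…
[12] q0 h= 8  …~~~~~~[~]++++++…
[13] q0 h= 7  …~~~~~~[~]++++++…
[14] q0 h= 6  |~~~~~~[~]++++++…
[15] q0 h= 5  |~~~~~[~]++++++…
[16] q0 h= 4  |~~~~[~]++++++…
[17] q0 h= 3  |~~~[~]++++++…
[18] q0 h= 2  |~~[~]++++++…
[19] q0 h= 1  |~[~]++++++…
[20] q0 h= 0  |[~]++++++…
[21] q0 h= 0  |[+]++++++…
[22] q2 h= 1  |~[+]++++++…
[23] q0 h= 2  |~~[+]++++++…
[24] q2 h= 3  |~~~[+]++++++…
[25] q0 h= 4  |~~~~[+]++++++…
[26] q2 h= 5  |~~~~~[+]++++++…
[27] q0 h= 6  |~~~~~~[+]++++++…
[28] q2 h= 7  …~~~~~~[+]++++++…
[29] q0 h= 8  …~~~~~~[+]++++++…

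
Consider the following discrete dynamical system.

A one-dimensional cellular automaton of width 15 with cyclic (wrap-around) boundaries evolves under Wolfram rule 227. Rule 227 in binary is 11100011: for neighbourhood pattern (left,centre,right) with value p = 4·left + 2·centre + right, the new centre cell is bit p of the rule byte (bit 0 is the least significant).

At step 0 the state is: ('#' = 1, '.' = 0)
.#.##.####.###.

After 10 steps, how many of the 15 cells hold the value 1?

10

t=0: .#.##.####.###.
t=1: #.#.##.####.##.
t=2: .#.#.##.####.##
t=3: #.#.#.##.####.#
t=4: ##.#.#.##.####.
t=5: .##.#.#.##.####
t=6: #.##.#.#.##.###
t=7: ##.##.#.#.##.##
t=8: ###.##.#.#.##.#
t=9: ####.##.#.#.##.
t=10: .####.##.#.#.##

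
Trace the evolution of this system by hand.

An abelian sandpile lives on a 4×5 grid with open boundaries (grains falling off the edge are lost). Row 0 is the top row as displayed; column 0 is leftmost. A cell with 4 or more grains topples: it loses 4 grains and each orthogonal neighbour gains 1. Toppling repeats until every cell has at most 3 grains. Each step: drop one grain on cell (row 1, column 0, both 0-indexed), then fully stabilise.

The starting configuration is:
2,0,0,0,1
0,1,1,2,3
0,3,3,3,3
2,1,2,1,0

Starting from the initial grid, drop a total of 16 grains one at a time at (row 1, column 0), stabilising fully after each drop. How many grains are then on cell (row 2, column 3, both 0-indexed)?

gen 0: 2,0,0,0,1
0,1,1,2,3
0,3,3,3,3
2,1,2,1,0
gen 1: 2,0,0,0,1
1,1,1,2,3
0,3,3,3,3
2,1,2,1,0
gen 2: 2,0,0,0,1
2,1,1,2,3
0,3,3,3,3
2,1,2,1,0
gen 3: 2,0,0,0,1
3,1,1,2,3
0,3,3,3,3
2,1,2,1,0
gen 4: 3,0,0,0,1
0,2,1,2,3
1,3,3,3,3
2,1,2,1,0
gen 5: 3,0,0,0,1
1,2,1,2,3
1,3,3,3,3
2,1,2,1,0
gen 6: 3,0,0,0,1
2,2,1,2,3
1,3,3,3,3
2,1,2,1,0
gen 7: 3,0,0,0,1
3,2,1,2,3
1,3,3,3,3
2,1,2,1,0
gen 8: 0,1,0,0,1
1,3,1,2,3
2,3,3,3,3
2,1,2,1,0
gen 9: 0,1,0,0,1
2,3,1,2,3
2,3,3,3,3
2,1,2,1,0
gen 10: 0,1,0,0,1
3,3,1,2,3
2,3,3,3,3
2,1,2,1,0
gen 11: 1,2,1,1,2
2,2,0,1,1
0,2,2,2,1
3,2,3,2,1
gen 12: 1,2,1,1,2
3,2,0,1,1
0,2,2,2,1
3,2,3,2,1
gen 13: 2,2,1,1,2
0,3,0,1,1
1,2,2,2,1
3,2,3,2,1
gen 14: 2,2,1,1,2
1,3,0,1,1
1,2,2,2,1
3,2,3,2,1
gen 15: 2,2,1,1,2
2,3,0,1,1
1,2,2,2,1
3,2,3,2,1
gen 16: 2,2,1,1,2
3,3,0,1,1
1,2,2,2,1
3,2,3,2,1

2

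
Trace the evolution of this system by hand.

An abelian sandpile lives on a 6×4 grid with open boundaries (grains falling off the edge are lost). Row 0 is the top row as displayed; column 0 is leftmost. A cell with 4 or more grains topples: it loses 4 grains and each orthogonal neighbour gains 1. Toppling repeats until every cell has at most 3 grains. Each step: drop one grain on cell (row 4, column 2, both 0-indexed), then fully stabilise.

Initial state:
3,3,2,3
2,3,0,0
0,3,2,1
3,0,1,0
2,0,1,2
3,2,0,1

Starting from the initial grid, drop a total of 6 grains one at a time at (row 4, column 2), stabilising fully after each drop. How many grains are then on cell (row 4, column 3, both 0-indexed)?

0) 3,3,2,3
2,3,0,0
0,3,2,1
3,0,1,0
2,0,1,2
3,2,0,1
1) 3,3,2,3
2,3,0,0
0,3,2,1
3,0,1,0
2,0,2,2
3,2,0,1
2) 3,3,2,3
2,3,0,0
0,3,2,1
3,0,1,0
2,0,3,2
3,2,0,1
3) 3,3,2,3
2,3,0,0
0,3,2,1
3,0,2,0
2,1,0,3
3,2,1,1
4) 3,3,2,3
2,3,0,0
0,3,2,1
3,0,2,0
2,1,1,3
3,2,1,1
5) 3,3,2,3
2,3,0,0
0,3,2,1
3,0,2,0
2,1,2,3
3,2,1,1
6) 3,3,2,3
2,3,0,0
0,3,2,1
3,0,2,0
2,1,3,3
3,2,1,1

3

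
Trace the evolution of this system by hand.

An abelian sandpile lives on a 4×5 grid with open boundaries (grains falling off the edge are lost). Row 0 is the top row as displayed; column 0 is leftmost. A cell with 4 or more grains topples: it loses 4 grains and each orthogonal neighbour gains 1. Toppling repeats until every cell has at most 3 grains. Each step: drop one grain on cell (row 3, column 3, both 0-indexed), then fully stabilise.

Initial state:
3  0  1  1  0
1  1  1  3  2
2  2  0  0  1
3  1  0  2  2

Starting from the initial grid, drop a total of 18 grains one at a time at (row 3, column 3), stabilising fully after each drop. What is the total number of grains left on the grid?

t=0: 3  0  1  1  0
1  1  1  3  2
2  2  0  0  1
3  1  0  2  2
t=1: 3  0  1  1  0
1  1  1  3  2
2  2  0  0  1
3  1  0  3  2
t=2: 3  0  1  1  0
1  1  1  3  2
2  2  0  1  1
3  1  1  0  3
t=3: 3  0  1  1  0
1  1  1  3  2
2  2  0  1  1
3  1  1  1  3
t=4: 3  0  1  1  0
1  1  1  3  2
2  2  0  1  1
3  1  1  2  3
t=5: 3  0  1  1  0
1  1  1  3  2
2  2  0  1  1
3  1  1  3  3
t=6: 3  0  1  1  0
1  1  1  3  2
2  2  0  2  2
3  1  2  1  0
t=7: 3  0  1  1  0
1  1  1  3  2
2  2  0  2  2
3  1  2  2  0
t=8: 3  0  1  1  0
1  1  1  3  2
2  2  0  2  2
3  1  2  3  0
t=9: 3  0  1  1  0
1  1  1  3  2
2  2  0  3  2
3  1  3  0  1
t=10: 3  0  1  1  0
1  1  1  3  2
2  2  0  3  2
3  1  3  1  1
t=11: 3  0  1  1  0
1  1  1  3  2
2  2  0  3  2
3  1  3  2  1
t=12: 3  0  1  1  0
1  1  1  3  2
2  2  0  3  2
3  1  3  3  1
t=13: 3  0  1  2  0
1  1  2  0  3
2  2  2  1  3
3  2  0  2  2
t=14: 3  0  1  2  0
1  1  2  0  3
2  2  2  1  3
3  2  0  3  2
t=15: 3  0  1  2  0
1  1  2  0  3
2  2  2  2  3
3  2  1  0  3
t=16: 3  0  1  2  0
1  1  2  0  3
2  2  2  2  3
3  2  1  1  3
t=17: 3  0  1  2  0
1  1  2  0  3
2  2  2  2  3
3  2  1  2  3
t=18: 3  0  1  2  0
1  1  2  0  3
2  2  2  2  3
3  2  1  3  3

36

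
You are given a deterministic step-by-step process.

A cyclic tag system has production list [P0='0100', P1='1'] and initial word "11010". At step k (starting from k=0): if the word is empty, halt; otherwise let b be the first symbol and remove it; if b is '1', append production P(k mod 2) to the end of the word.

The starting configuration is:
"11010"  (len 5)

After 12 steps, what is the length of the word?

step 0: "11010"  (len 5)
step 1: "10100100"  (len 8)
step 2: "01001001"  (len 8)
step 3: "1001001"  (len 7)
step 4: "0010011"  (len 7)
step 5: "010011"  (len 6)
step 6: "10011"  (len 5)
step 7: "00110100"  (len 8)
step 8: "0110100"  (len 7)
step 9: "110100"  (len 6)
step 10: "101001"  (len 6)
step 11: "010010100"  (len 9)
step 12: "10010100"  (len 8)

8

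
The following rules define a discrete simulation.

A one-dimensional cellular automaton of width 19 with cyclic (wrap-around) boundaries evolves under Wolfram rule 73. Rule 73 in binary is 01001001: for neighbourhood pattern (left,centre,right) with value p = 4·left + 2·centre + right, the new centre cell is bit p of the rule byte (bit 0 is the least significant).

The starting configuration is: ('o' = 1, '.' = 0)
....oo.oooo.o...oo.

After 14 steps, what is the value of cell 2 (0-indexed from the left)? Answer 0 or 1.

t=0: ....oo.oooo.o...oo.
t=1: ooo.oo.o..o...o.oo.
t=2: o.o.oo......o...oo.
t=3: ....oo.oooo...o.oo.
t=4: ooo.oo.o..o.o...oo.
t=5: o.o.oo........o.oo.
t=6: ....oo.oooooo...oo.
t=7: ooo.oo.o....o.o.oo.
t=8: o.o.oo...oo.....oo.
t=9: ....oo.o.oo.ooo.oo.
t=10: ooo.oo...oo.o.o.oo.
t=11: o.o.oo.o.oo.....oo.
t=12: ....oo...oo.ooo.oo.
t=13: ooo.oo.o.oo.o.o.oo.
t=14: o.o.oo...oo.....oo.

1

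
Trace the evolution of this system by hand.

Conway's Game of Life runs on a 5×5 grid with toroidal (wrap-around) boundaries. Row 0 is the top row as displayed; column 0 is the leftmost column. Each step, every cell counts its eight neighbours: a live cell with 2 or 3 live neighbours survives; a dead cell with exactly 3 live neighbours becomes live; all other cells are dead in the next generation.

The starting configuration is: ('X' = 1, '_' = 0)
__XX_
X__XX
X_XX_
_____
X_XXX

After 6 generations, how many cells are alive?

14

k=0  __XX_
X__XX
X_XX_
_____
X_XXX
k=1  _____
X____
XXXX_
X____
_XX_X
k=2  XX___
X_X_X
X_X__
_____
XX___
k=3  __X__
__XXX
X__XX
X____
XX___
k=4  X_X_X
XXX__
XXX__
_____
XX___
k=5  __XXX
_____
X_X__
__X__
XX__X
k=6  _XXXX
_XX_X
_X___
__XXX
XX__X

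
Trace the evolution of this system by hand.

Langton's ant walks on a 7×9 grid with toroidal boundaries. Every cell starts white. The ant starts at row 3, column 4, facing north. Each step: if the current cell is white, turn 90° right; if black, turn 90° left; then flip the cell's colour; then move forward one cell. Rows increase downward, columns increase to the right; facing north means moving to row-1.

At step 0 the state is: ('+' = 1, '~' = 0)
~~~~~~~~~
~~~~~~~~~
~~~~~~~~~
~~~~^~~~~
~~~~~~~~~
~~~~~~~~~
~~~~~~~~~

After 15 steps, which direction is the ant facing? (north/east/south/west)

step 0: ~~~~~~~~~
~~~~~~~~~
~~~~~~~~~
~~~~^~~~~
~~~~~~~~~
~~~~~~~~~
~~~~~~~~~
step 1: ~~~~~~~~~
~~~~~~~~~
~~~~~~~~~
~~~~+>~~~
~~~~~~~~~
~~~~~~~~~
~~~~~~~~~
step 2: ~~~~~~~~~
~~~~~~~~~
~~~~~~~~~
~~~~++~~~
~~~~~v~~~
~~~~~~~~~
~~~~~~~~~
step 3: ~~~~~~~~~
~~~~~~~~~
~~~~~~~~~
~~~~++~~~
~~~~<+~~~
~~~~~~~~~
~~~~~~~~~
step 4: ~~~~~~~~~
~~~~~~~~~
~~~~~~~~~
~~~~^+~~~
~~~~++~~~
~~~~~~~~~
~~~~~~~~~
step 5: ~~~~~~~~~
~~~~~~~~~
~~~~~~~~~
~~~<~+~~~
~~~~++~~~
~~~~~~~~~
~~~~~~~~~
step 6: ~~~~~~~~~
~~~~~~~~~
~~~^~~~~~
~~~+~+~~~
~~~~++~~~
~~~~~~~~~
~~~~~~~~~
step 7: ~~~~~~~~~
~~~~~~~~~
~~~+>~~~~
~~~+~+~~~
~~~~++~~~
~~~~~~~~~
~~~~~~~~~
step 8: ~~~~~~~~~
~~~~~~~~~
~~~++~~~~
~~~+v+~~~
~~~~++~~~
~~~~~~~~~
~~~~~~~~~
step 9: ~~~~~~~~~
~~~~~~~~~
~~~++~~~~
~~~<++~~~
~~~~++~~~
~~~~~~~~~
~~~~~~~~~
step 10: ~~~~~~~~~
~~~~~~~~~
~~~++~~~~
~~~~++~~~
~~~v++~~~
~~~~~~~~~
~~~~~~~~~
step 11: ~~~~~~~~~
~~~~~~~~~
~~~++~~~~
~~~~++~~~
~~<+++~~~
~~~~~~~~~
~~~~~~~~~
step 12: ~~~~~~~~~
~~~~~~~~~
~~~++~~~~
~~^~++~~~
~~++++~~~
~~~~~~~~~
~~~~~~~~~
step 13: ~~~~~~~~~
~~~~~~~~~
~~~++~~~~
~~+>++~~~
~~++++~~~
~~~~~~~~~
~~~~~~~~~
step 14: ~~~~~~~~~
~~~~~~~~~
~~~++~~~~
~~++++~~~
~~+v++~~~
~~~~~~~~~
~~~~~~~~~
step 15: ~~~~~~~~~
~~~~~~~~~
~~~++~~~~
~~++++~~~
~~+~>+~~~
~~~~~~~~~
~~~~~~~~~

east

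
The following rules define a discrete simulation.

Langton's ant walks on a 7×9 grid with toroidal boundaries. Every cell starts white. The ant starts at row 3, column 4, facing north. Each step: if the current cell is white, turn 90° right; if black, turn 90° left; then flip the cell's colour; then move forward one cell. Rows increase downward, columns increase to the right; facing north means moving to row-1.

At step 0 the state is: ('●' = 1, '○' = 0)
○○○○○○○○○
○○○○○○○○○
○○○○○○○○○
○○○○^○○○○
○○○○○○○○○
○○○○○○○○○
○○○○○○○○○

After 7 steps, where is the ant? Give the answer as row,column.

2,4

[0] ○○○○○○○○○
○○○○○○○○○
○○○○○○○○○
○○○○^○○○○
○○○○○○○○○
○○○○○○○○○
○○○○○○○○○
[1] ○○○○○○○○○
○○○○○○○○○
○○○○○○○○○
○○○○●>○○○
○○○○○○○○○
○○○○○○○○○
○○○○○○○○○
[2] ○○○○○○○○○
○○○○○○○○○
○○○○○○○○○
○○○○●●○○○
○○○○○v○○○
○○○○○○○○○
○○○○○○○○○
[3] ○○○○○○○○○
○○○○○○○○○
○○○○○○○○○
○○○○●●○○○
○○○○<●○○○
○○○○○○○○○
○○○○○○○○○
[4] ○○○○○○○○○
○○○○○○○○○
○○○○○○○○○
○○○○^●○○○
○○○○●●○○○
○○○○○○○○○
○○○○○○○○○
[5] ○○○○○○○○○
○○○○○○○○○
○○○○○○○○○
○○○<○●○○○
○○○○●●○○○
○○○○○○○○○
○○○○○○○○○
[6] ○○○○○○○○○
○○○○○○○○○
○○○^○○○○○
○○○●○●○○○
○○○○●●○○○
○○○○○○○○○
○○○○○○○○○
[7] ○○○○○○○○○
○○○○○○○○○
○○○●>○○○○
○○○●○●○○○
○○○○●●○○○
○○○○○○○○○
○○○○○○○○○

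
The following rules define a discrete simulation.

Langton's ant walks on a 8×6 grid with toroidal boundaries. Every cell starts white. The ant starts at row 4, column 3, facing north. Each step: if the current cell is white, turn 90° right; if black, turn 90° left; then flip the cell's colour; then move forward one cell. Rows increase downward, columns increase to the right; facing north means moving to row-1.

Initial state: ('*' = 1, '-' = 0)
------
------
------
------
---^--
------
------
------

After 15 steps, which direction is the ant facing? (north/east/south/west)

[0] ------
------
------
------
---^--
------
------
------
[1] ------
------
------
------
---*>-
------
------
------
[2] ------
------
------
------
---**-
----v-
------
------
[3] ------
------
------
------
---**-
---<*-
------
------
[4] ------
------
------
------
---^*-
---**-
------
------
[5] ------
------
------
------
--<-*-
---**-
------
------
[6] ------
------
------
--^---
--*-*-
---**-
------
------
[7] ------
------
------
--*>--
--*-*-
---**-
------
------
[8] ------
------
------
--**--
--*v*-
---**-
------
------
[9] ------
------
------
--**--
--<**-
---**-
------
------
[10] ------
------
------
--**--
---**-
--v**-
------
------
[11] ------
------
------
--**--
---**-
-<***-
------
------
[12] ------
------
------
--**--
-^-**-
-****-
------
------
[13] ------
------
------
--**--
-*>**-
-****-
------
------
[14] ------
------
------
--**--
-****-
-*v**-
------
------
[15] ------
------
------
--**--
-****-
-*->*-
------
------

east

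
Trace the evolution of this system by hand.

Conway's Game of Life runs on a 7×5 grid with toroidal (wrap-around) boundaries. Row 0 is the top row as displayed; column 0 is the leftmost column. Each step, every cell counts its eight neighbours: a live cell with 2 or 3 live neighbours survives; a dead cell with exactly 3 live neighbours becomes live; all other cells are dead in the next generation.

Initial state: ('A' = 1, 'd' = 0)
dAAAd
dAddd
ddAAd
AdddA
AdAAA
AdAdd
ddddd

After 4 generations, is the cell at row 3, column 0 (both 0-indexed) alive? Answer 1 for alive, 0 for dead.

0

t=0: dAAAd
dAddd
ddAAd
AdddA
AdAAA
AdAdd
ddddd
t=1: dAAdd
dAddd
AAAAA
Adddd
ddAdd
AdAdd
dddAd
t=2: dAAdd
ddddA
ddAAA
Adddd
ddddd
dAAAd
dddAd
t=3: ddAAd
AAddA
AddAA
dddAA
dAAdd
ddAAd
dddAd
t=4: AAAAd
dAddd
dAAdd
dAddd
dAddA
dAdAd
ddddA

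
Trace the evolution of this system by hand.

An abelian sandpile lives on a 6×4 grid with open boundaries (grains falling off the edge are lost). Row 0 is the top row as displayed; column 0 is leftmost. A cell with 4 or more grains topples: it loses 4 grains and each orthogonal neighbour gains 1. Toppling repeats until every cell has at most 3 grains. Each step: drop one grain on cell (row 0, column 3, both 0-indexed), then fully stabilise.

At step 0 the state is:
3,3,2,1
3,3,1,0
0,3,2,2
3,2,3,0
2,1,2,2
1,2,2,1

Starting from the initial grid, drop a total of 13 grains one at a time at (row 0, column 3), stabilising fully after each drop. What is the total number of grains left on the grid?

46

t=0: 3,3,2,1
3,3,1,0
0,3,2,2
3,2,3,0
2,1,2,2
1,2,2,1
t=1: 3,3,2,2
3,3,1,0
0,3,2,2
3,2,3,0
2,1,2,2
1,2,2,1
t=2: 3,3,2,3
3,3,1,0
0,3,2,2
3,2,3,0
2,1,2,2
1,2,2,1
t=3: 3,3,3,0
3,3,1,1
0,3,2,2
3,2,3,0
2,1,2,2
1,2,2,1
t=4: 3,3,3,1
3,3,1,1
0,3,2,2
3,2,3,0
2,1,2,2
1,2,2,1
t=5: 3,3,3,2
3,3,1,1
0,3,2,2
3,2,3,0
2,1,2,2
1,2,2,1
t=6: 3,3,3,3
3,3,1,1
0,3,2,2
3,2,3,0
2,1,2,2
1,2,2,1
t=7: 1,2,1,1
1,2,3,2
2,0,3,2
3,3,3,0
2,1,2,2
1,2,2,1
t=8: 1,2,1,2
1,2,3,2
2,0,3,2
3,3,3,0
2,1,2,2
1,2,2,1
t=9: 1,2,1,3
1,2,3,2
2,0,3,2
3,3,3,0
2,1,2,2
1,2,2,1
t=10: 1,2,2,0
1,2,3,3
2,0,3,2
3,3,3,0
2,1,2,2
1,2,2,1
t=11: 1,2,2,1
1,2,3,3
2,0,3,2
3,3,3,0
2,1,2,2
1,2,2,1
t=12: 1,2,2,2
1,2,3,3
2,0,3,2
3,3,3,0
2,1,2,2
1,2,2,1
t=13: 1,2,2,3
1,2,3,3
2,0,3,2
3,3,3,0
2,1,2,2
1,2,2,1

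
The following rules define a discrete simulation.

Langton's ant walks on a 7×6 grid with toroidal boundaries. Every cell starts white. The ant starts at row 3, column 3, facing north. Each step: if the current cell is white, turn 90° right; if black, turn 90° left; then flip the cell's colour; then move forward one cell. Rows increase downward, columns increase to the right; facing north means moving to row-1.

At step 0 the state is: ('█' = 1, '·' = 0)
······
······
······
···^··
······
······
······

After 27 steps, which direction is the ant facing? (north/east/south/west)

0) ······
······
······
···^··
······
······
······
1) ······
······
······
···█>·
······
······
······
2) ······
······
······
···██·
····v·
······
······
3) ······
······
······
···██·
···<█·
······
······
4) ······
······
······
···^█·
···██·
······
······
5) ······
······
······
··<·█·
···██·
······
······
6) ······
······
··^···
··█·█·
···██·
······
······
7) ······
······
··█>··
··█·█·
···██·
······
······
8) ······
······
··██··
··█v█·
···██·
······
······
9) ······
······
··██··
··<██·
···██·
······
······
10) ······
······
··██··
···██·
··v██·
······
······
11) ······
······
··██··
···██·
·<███·
······
······
12) ······
······
··██··
·^·██·
·████·
······
······
13) ······
······
··██··
·█>██·
·████·
······
······
14) ······
······
··██··
·████·
·█v██·
······
······
15) ······
······
··██··
·████·
·█·>█·
······
······
16) ······
······
··██··
·██^█·
·█··█·
······
······
17) ······
······
··██··
·█<·█·
·█··█·
······
······
18) ······
······
··██··
·█··█·
·█v·█·
······
······
19) ······
······
··██··
·█··█·
·<█·█·
······
······
20) ······
······
··██··
·█··█·
··█·█·
·v····
······
21) ······
······
··██··
·█··█·
··█·█·
<█····
······
22) ······
······
··██··
·█··█·
^·█·█·
██····
······
23) ······
······
··██··
·█··█·
█>█·█·
██····
······
24) ······
······
··██··
·█··█·
███·█·
█v····
······
25) ······
······
··██··
·█··█·
███·█·
█·>···
······
26) ······
······
··██··
·█··█·
███·█·
█·█···
··v···
27) ······
······
··██··
·█··█·
███·█·
█·█···
·<█···

west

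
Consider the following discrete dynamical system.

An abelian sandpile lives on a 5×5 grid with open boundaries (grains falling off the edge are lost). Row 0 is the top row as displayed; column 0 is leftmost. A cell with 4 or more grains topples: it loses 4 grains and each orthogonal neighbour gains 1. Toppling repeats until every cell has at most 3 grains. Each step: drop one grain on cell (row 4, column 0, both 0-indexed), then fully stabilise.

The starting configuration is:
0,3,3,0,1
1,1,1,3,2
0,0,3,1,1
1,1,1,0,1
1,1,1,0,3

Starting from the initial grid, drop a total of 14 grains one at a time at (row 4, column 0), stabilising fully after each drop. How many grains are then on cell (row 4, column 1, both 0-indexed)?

[0] 0,3,3,0,1
1,1,1,3,2
0,0,3,1,1
1,1,1,0,1
1,1,1,0,3
[1] 0,3,3,0,1
1,1,1,3,2
0,0,3,1,1
1,1,1,0,1
2,1,1,0,3
[2] 0,3,3,0,1
1,1,1,3,2
0,0,3,1,1
1,1,1,0,1
3,1,1,0,3
[3] 0,3,3,0,1
1,1,1,3,2
0,0,3,1,1
2,1,1,0,1
0,2,1,0,3
[4] 0,3,3,0,1
1,1,1,3,2
0,0,3,1,1
2,1,1,0,1
1,2,1,0,3
[5] 0,3,3,0,1
1,1,1,3,2
0,0,3,1,1
2,1,1,0,1
2,2,1,0,3
[6] 0,3,3,0,1
1,1,1,3,2
0,0,3,1,1
2,1,1,0,1
3,2,1,0,3
[7] 0,3,3,0,1
1,1,1,3,2
0,0,3,1,1
3,1,1,0,1
0,3,1,0,3
[8] 0,3,3,0,1
1,1,1,3,2
0,0,3,1,1
3,1,1,0,1
1,3,1,0,3
[9] 0,3,3,0,1
1,1,1,3,2
0,0,3,1,1
3,1,1,0,1
2,3,1,0,3
[10] 0,3,3,0,1
1,1,1,3,2
0,0,3,1,1
3,1,1,0,1
3,3,1,0,3
[11] 0,3,3,0,1
1,1,1,3,2
1,0,3,1,1
0,3,1,0,1
2,0,2,0,3
[12] 0,3,3,0,1
1,1,1,3,2
1,0,3,1,1
0,3,1,0,1
3,0,2,0,3
[13] 0,3,3,0,1
1,1,1,3,2
1,0,3,1,1
1,3,1,0,1
0,1,2,0,3
[14] 0,3,3,0,1
1,1,1,3,2
1,0,3,1,1
1,3,1,0,1
1,1,2,0,3

1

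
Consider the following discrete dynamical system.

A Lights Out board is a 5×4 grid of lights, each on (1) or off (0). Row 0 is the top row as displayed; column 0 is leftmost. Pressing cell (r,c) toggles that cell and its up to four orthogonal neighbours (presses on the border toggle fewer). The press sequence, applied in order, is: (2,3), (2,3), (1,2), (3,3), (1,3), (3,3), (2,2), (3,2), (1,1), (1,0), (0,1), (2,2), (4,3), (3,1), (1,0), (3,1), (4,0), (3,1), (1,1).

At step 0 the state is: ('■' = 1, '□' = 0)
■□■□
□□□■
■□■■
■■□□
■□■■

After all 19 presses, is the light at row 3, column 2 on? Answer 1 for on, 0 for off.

0) ■□■□
□□□■
■□■■
■■□□
■□■■
1) ■□■□
□□□□
■□□□
■■□■
■□■■
2) ■□■□
□□□■
■□■■
■■□□
■□■■
3) ■□□□
□■■□
■□□■
■■□□
■□■■
4) ■□□□
□■■□
■□□□
■■■■
■□■□
5) ■□□■
□■□■
■□□■
■■■■
■□■□
6) ■□□■
□■□■
■□□□
■■□□
■□■■
7) ■□□■
□■■■
■■■■
■■■□
■□■■
8) ■□□■
□■■■
■■□■
■□□■
■□□■
9) ■■□■
■□□■
■□□■
■□□■
■□□■
10) □■□■
□■□■
□□□■
■□□■
■□□■
11) ■□■■
□□□■
□□□■
■□□■
■□□■
12) ■□■■
□□■■
□■■□
■□■■
■□□■
13) ■□■■
□□■■
□■■□
■□■□
■□■□
14) ■□■■
□□■■
□□■□
□■□□
■■■□
15) □□■■
■■■■
■□■□
□■□□
■■■□
16) □□■■
■■■■
■■■□
■□■□
■□■□
17) □□■■
■■■■
■■■□
□□■□
□■■□
18) □□■■
■■■■
■□■□
■■□□
□□■□
19) □■■■
□□□■
■■■□
■■□□
□□■□

0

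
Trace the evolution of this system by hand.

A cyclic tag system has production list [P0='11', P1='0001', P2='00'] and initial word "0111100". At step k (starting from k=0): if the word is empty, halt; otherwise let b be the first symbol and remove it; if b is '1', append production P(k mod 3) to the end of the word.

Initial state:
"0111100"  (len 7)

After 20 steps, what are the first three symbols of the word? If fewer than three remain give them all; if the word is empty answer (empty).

step 0: "0111100"  (len 7)
step 1: "111100"  (len 6)
step 2: "111000001"  (len 9)
step 3: "1100000100"  (len 10)
step 4: "10000010011"  (len 11)
step 5: "00000100110001"  (len 14)
step 6: "0000100110001"  (len 13)
step 7: "000100110001"  (len 12)
step 8: "00100110001"  (len 11)
step 9: "0100110001"  (len 10)
step 10: "100110001"  (len 9)
step 11: "001100010001"  (len 12)
step 12: "01100010001"  (len 11)
step 13: "1100010001"  (len 10)
step 14: "1000100010001"  (len 13)
step 15: "00010001000100"  (len 14)
step 16: "0010001000100"  (len 13)
step 17: "010001000100"  (len 12)
step 18: "10001000100"  (len 11)
step 19: "000100010011"  (len 12)
step 20: "00100010011"  (len 11)

001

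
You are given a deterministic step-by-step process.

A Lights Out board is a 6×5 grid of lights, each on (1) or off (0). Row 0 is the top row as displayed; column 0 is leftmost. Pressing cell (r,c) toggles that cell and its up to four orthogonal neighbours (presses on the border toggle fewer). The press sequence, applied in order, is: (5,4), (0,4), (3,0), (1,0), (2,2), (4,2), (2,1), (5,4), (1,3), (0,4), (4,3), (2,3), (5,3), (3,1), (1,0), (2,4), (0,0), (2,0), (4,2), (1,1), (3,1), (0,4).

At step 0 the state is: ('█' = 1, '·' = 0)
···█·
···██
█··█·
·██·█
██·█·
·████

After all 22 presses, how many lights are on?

15

k=0  ···█·
···██
█··█·
·██·█
██·█·
·████
k=1  ···█·
···██
█··█·
·██·█
██·██
·██··
k=2  ····█
···█·
█··█·
·██·█
██·██
·██··
k=3  ····█
···█·
···█·
█·█·█
·█·██
·██··
k=4  █···█
██·█·
█··█·
█·█·█
·█·██
·██··
k=5  █···█
████·
███··
█···█
·█·██
·██··
k=6  █···█
████·
███··
█·█·█
··█·█
·█···
k=7  █···█
█·██·
·····
███·█
··█·█
·█···
k=8  █···█
█·██·
·····
███·█
··█··
·█·██
k=9  █··██
█···█
···█·
███·█
··█··
·█·██
k=10  █····
█····
···█·
███·█
··█··
·█·██
k=11  █····
█····
···█·
█████
···██
·█··█
k=12  █····
█··█·
··█·█
███·█
···██
·█··█
k=13  █····
█··█·
··█·█
███·█
····█
·███·
k=14  █····
█··█·
·██·█
····█
·█··█
·███·
k=15  ·····
·█·█·
███·█
····█
·█··█
·███·
k=16  ·····
·█·██
████·
·····
·█··█
·███·
k=17  ██···
██·██
████·
·····
·█··█
·███·
k=18  ██···
·█·██
··██·
█····
·█··█
·███·
k=19  ██···
·█·██
··██·
█·█··
··███
·█·█·
k=20  █····
█·███
·███·
█·█··
··███
·█·█·
k=21  █····
█·███
··██·
·█···
·████
·█·█·
k=22  █··██
█·██·
··██·
·█···
·████
·█·█·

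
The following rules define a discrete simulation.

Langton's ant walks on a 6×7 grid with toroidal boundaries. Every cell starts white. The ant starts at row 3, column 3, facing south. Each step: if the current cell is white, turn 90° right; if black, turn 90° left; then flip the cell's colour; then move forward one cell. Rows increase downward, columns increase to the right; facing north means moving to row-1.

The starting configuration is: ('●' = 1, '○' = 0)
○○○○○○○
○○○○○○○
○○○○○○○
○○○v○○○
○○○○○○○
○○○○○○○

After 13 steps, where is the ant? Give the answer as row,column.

3,4

[0] ○○○○○○○
○○○○○○○
○○○○○○○
○○○v○○○
○○○○○○○
○○○○○○○
[1] ○○○○○○○
○○○○○○○
○○○○○○○
○○<●○○○
○○○○○○○
○○○○○○○
[2] ○○○○○○○
○○○○○○○
○○^○○○○
○○●●○○○
○○○○○○○
○○○○○○○
[3] ○○○○○○○
○○○○○○○
○○●>○○○
○○●●○○○
○○○○○○○
○○○○○○○
[4] ○○○○○○○
○○○○○○○
○○●●○○○
○○●v○○○
○○○○○○○
○○○○○○○
[5] ○○○○○○○
○○○○○○○
○○●●○○○
○○●○>○○
○○○○○○○
○○○○○○○
[6] ○○○○○○○
○○○○○○○
○○●●○○○
○○●○●○○
○○○○v○○
○○○○○○○
[7] ○○○○○○○
○○○○○○○
○○●●○○○
○○●○●○○
○○○<●○○
○○○○○○○
[8] ○○○○○○○
○○○○○○○
○○●●○○○
○○●^●○○
○○○●●○○
○○○○○○○
[9] ○○○○○○○
○○○○○○○
○○●●○○○
○○●●>○○
○○○●●○○
○○○○○○○
[10] ○○○○○○○
○○○○○○○
○○●●^○○
○○●●○○○
○○○●●○○
○○○○○○○
[11] ○○○○○○○
○○○○○○○
○○●●●>○
○○●●○○○
○○○●●○○
○○○○○○○
[12] ○○○○○○○
○○○○○○○
○○●●●●○
○○●●○v○
○○○●●○○
○○○○○○○
[13] ○○○○○○○
○○○○○○○
○○●●●●○
○○●●<●○
○○○●●○○
○○○○○○○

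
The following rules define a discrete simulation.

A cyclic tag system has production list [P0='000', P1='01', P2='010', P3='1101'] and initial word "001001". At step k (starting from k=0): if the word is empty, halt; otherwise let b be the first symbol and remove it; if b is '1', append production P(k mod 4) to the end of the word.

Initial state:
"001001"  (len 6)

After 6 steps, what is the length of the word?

5

gen 0: "001001"  (len 6)
gen 1: "01001"  (len 5)
gen 2: "1001"  (len 4)
gen 3: "001010"  (len 6)
gen 4: "01010"  (len 5)
gen 5: "1010"  (len 4)
gen 6: "01001"  (len 5)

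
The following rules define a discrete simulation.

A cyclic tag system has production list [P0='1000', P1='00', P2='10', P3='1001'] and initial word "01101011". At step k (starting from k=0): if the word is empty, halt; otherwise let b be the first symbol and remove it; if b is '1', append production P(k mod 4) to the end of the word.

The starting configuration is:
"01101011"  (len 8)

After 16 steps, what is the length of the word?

12

gen 0: "01101011"  (len 8)
gen 1: "1101011"  (len 7)
gen 2: "10101100"  (len 8)
gen 3: "010110010"  (len 9)
gen 4: "10110010"  (len 8)
gen 5: "01100101000"  (len 11)
gen 6: "1100101000"  (len 10)
gen 7: "10010100010"  (len 11)
gen 8: "00101000101001"  (len 14)
gen 9: "0101000101001"  (len 13)
gen 10: "101000101001"  (len 12)
gen 11: "0100010100110"  (len 13)
gen 12: "100010100110"  (len 12)
gen 13: "000101001101000"  (len 15)
gen 14: "00101001101000"  (len 14)
gen 15: "0101001101000"  (len 13)
gen 16: "101001101000"  (len 12)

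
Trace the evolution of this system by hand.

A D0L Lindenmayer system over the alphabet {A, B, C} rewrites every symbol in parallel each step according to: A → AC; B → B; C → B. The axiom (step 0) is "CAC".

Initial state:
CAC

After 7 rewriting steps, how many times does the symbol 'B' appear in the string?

step 0: CAC
step 1: BACB
step 2: BACBB
step 3: BACBBB
step 4: BACBBBB
step 5: BACBBBBB
step 6: BACBBBBBB
step 7: BACBBBBBBB

8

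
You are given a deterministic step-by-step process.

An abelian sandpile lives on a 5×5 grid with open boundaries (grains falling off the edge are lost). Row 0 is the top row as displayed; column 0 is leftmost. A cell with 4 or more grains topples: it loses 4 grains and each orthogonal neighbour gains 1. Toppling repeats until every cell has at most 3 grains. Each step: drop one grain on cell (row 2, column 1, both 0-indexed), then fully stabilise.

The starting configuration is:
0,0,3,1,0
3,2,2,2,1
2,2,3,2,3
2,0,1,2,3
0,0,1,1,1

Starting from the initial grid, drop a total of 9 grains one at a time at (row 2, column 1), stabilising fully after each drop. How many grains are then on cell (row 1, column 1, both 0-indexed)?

3

0) 0,0,3,1,0
3,2,2,2,1
2,2,3,2,3
2,0,1,2,3
0,0,1,1,1
1) 0,0,3,1,0
3,2,2,2,1
2,3,3,2,3
2,0,1,2,3
0,0,1,1,1
2) 0,0,3,1,0
3,3,3,2,1
3,1,0,3,3
2,1,2,2,3
0,0,1,1,1
3) 0,0,3,1,0
3,3,3,2,1
3,2,0,3,3
2,1,2,2,3
0,0,1,1,1
4) 0,0,3,1,0
3,3,3,2,1
3,3,0,3,3
2,1,2,2,3
0,0,1,1,1
5) 1,2,0,2,0
1,2,1,3,1
1,2,2,3,3
3,2,2,2,3
0,0,1,1,1
6) 1,2,0,2,0
1,2,1,3,1
1,3,2,3,3
3,2,2,2,3
0,0,1,1,1
7) 1,2,0,2,0
1,3,1,3,1
2,0,3,3,3
3,3,2,2,3
0,0,1,1,1
8) 1,2,0,2,0
1,3,1,3,1
2,1,3,3,3
3,3,2,2,3
0,0,1,1,1
9) 1,2,0,2,0
1,3,1,3,1
2,2,3,3,3
3,3,2,2,3
0,0,1,1,1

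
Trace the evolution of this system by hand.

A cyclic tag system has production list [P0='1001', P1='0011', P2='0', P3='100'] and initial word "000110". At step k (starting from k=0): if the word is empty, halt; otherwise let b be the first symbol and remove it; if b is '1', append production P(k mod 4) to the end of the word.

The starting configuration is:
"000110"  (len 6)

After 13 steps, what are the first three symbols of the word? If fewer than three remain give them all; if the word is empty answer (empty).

step 0: "000110"  (len 6)
step 1: "00110"  (len 5)
step 2: "0110"  (len 4)
step 3: "110"  (len 3)
step 4: "10100"  (len 5)
step 5: "01001001"  (len 8)
step 6: "1001001"  (len 7)
step 7: "0010010"  (len 7)
step 8: "010010"  (len 6)
step 9: "10010"  (len 5)
step 10: "00100011"  (len 8)
step 11: "0100011"  (len 7)
step 12: "100011"  (len 6)
step 13: "000111001"  (len 9)

000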